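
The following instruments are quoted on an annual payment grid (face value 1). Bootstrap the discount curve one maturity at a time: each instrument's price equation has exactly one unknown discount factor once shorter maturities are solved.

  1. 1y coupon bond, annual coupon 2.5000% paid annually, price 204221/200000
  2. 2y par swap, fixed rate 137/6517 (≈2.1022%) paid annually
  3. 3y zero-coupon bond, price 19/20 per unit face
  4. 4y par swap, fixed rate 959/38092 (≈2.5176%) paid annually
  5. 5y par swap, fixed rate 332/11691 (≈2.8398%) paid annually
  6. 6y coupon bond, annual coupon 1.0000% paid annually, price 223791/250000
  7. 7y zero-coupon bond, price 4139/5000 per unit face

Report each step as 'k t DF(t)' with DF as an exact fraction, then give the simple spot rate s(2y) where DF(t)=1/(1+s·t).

1 1 4981/5000
2 2 9589/10000
3 3 19/20
4 4 9041/10000
5 5 542/625
6 6 21/25
7 7 4139/5000
s(2y) = (1/(9589/10000) − 1)/(2) = 411/19178 ≈ 2.1431%

step 1 [1y] bond c/1=1/40: DF=(204221/200000 − 1/40·(0))/(1+1/40) = 4981/5000 ≈ 0.996200
step 2 [2y] swap r/1=137/6517: DF=(1 − 137/6517·(0.996200))/(1+137/6517) = 9589/10000 ≈ 0.958900
step 3 [3y] zero: DF = P = 19/20 ≈ 0.950000
step 4 [4y] swap r/1=959/38092: DF=(1 − 959/38092·(0.996200+0.958900+0.950000))/(1+959/38092) = 9041/10000 ≈ 0.904100
step 5 [5y] swap r/1=332/11691: DF=(1 − 332/11691·(0.996200+0.958900+0.950000+0.904100))/(1+332/11691) = 542/625 ≈ 0.867200
step 6 [6y] bond c/1=1/100: DF=(223791/250000 − 1/100·(0.996200+0.958900+0.950000+0.904100+0.867200))/(1+1/100) = 21/25 ≈ 0.840000
step 7 [7y] zero: DF = P = 4139/5000 ≈ 0.827800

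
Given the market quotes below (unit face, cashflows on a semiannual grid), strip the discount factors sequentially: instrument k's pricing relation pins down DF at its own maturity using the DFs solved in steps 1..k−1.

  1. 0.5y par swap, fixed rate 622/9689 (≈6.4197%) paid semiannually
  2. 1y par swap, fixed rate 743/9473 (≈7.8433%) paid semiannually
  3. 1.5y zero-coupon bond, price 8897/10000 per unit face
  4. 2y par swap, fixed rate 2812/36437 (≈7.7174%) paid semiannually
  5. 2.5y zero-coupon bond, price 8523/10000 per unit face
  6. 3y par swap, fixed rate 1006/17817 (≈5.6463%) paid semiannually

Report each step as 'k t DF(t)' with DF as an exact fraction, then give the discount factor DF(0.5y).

1 1/2 9689/10000
2 1 9257/10000
3 3/2 8897/10000
4 2 4297/5000
5 5/2 8523/10000
6 3 8491/10000
DF(0.5y) = 9689/10000 ≈ 0.968900

step 1 [0.5y] swap r/2=311/9689: DF=(1 − 311/9689·(0))/(1+311/9689) = 9689/10000 ≈ 0.968900
step 2 [1y] swap r/2=743/18946: DF=(1 − 743/18946·(0.968900))/(1+743/18946) = 9257/10000 ≈ 0.925700
step 3 [1.5y] zero: DF = P = 8897/10000 ≈ 0.889700
step 4 [2y] swap r/2=1406/36437: DF=(1 − 1406/36437·(0.968900+0.925700+0.889700))/(1+1406/36437) = 4297/5000 ≈ 0.859400
step 5 [2.5y] zero: DF = P = 8523/10000 ≈ 0.852300
step 6 [3y] swap r/2=503/17817: DF=(1 − 503/17817·(0.968900+0.925700+0.889700+0.859400+0.852300))/(1+503/17817) = 8491/10000 ≈ 0.849100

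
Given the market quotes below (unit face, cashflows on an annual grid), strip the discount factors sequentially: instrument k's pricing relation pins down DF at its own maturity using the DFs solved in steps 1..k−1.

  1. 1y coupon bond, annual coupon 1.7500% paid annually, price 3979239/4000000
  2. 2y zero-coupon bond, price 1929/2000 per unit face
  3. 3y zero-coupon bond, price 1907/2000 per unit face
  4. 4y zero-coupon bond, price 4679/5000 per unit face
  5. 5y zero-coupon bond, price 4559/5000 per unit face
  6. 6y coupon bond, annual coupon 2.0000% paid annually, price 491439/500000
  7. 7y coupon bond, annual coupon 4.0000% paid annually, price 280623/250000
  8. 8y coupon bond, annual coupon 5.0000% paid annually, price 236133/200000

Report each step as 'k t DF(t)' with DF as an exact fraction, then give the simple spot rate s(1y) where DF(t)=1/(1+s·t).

1 1 9777/10000
2 2 1929/2000
3 3 1907/2000
4 4 4679/5000
5 5 4559/5000
6 6 4353/5000
7 7 4317/5000
8 8 102/125
s(1y) = (1/(9777/10000) − 1)/(1) = 223/9777 ≈ 2.2809%

step 1 [1y] bond c/1=7/400: DF=(3979239/4000000 − 7/400·(0))/(1+7/400) = 9777/10000 ≈ 0.977700
step 2 [2y] zero: DF = P = 1929/2000 ≈ 0.964500
step 3 [3y] zero: DF = P = 1907/2000 ≈ 0.953500
step 4 [4y] zero: DF = P = 4679/5000 ≈ 0.935800
step 5 [5y] zero: DF = P = 4559/5000 ≈ 0.911800
step 6 [6y] bond c/1=1/50: DF=(491439/500000 − 1/50·(0.977700+0.964500+0.953500+0.935800+0.911800))/(1+1/50) = 4353/5000 ≈ 0.870600
step 7 [7y] bond c/1=1/25: DF=(280623/250000 − 1/25·(0.977700+0.964500+0.953500+0.935800+0.911800+0.870600))/(1+1/25) = 4317/5000 ≈ 0.863400
step 8 [8y] bond c/1=1/20: DF=(236133/200000 − 1/20·(0.977700+0.964500+0.953500+0.935800+0.911800+0.870600+0.863400))/(1+1/20) = 102/125 ≈ 0.816000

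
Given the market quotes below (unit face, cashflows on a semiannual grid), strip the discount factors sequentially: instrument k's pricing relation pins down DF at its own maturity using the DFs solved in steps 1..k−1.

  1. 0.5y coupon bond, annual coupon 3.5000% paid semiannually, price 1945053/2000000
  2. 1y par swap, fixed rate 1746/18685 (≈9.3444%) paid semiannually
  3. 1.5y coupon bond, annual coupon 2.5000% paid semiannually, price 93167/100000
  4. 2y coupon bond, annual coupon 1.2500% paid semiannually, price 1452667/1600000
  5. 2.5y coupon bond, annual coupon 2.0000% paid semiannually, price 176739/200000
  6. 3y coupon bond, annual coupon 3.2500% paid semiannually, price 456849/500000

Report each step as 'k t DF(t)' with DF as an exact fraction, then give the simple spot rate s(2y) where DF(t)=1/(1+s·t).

step 1 [0.5y] bond c/2=7/400: DF=(1945053/2000000 − 7/400·(0))/(1+7/400) = 4779/5000 ≈ 0.955800
step 2 [1y] swap r/2=873/18685: DF=(1 − 873/18685·(0.955800))/(1+873/18685) = 9127/10000 ≈ 0.912700
step 3 [1.5y] bond c/2=1/80: DF=(93167/100000 − 1/80·(0.955800+0.912700))/(1+1/80) = 8971/10000 ≈ 0.897100
step 4 [2y] bond c/2=1/160: DF=(1452667/1600000 − 1/160·(0.955800+0.912700+0.897100))/(1+1/160) = 8851/10000 ≈ 0.885100
step 5 [2.5y] bond c/2=1/100: DF=(176739/200000 − 1/100·(0.955800+0.912700+0.897100+0.885100))/(1+1/100) = 2097/2500 ≈ 0.838800
step 6 [3y] bond c/2=13/800: DF=(456849/500000 − 13/800·(0.955800+0.912700+0.897100+0.885100+0.838800))/(1+13/800) = 8273/10000 ≈ 0.827300

1 1/2 4779/5000
2 1 9127/10000
3 3/2 8971/10000
4 2 8851/10000
5 5/2 2097/2500
6 3 8273/10000
s(2y) = (1/(8851/10000) − 1)/(2) = 1149/17702 ≈ 6.4908%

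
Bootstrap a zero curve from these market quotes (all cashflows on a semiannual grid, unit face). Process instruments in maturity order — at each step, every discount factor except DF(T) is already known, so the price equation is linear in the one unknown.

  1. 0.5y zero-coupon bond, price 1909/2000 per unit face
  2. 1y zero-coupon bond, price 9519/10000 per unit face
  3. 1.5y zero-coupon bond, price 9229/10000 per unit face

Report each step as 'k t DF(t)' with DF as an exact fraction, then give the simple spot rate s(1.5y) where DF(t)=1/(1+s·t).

step 1 [0.5y] zero: DF = P = 1909/2000 ≈ 0.954500
step 2 [1y] zero: DF = P = 9519/10000 ≈ 0.951900
step 3 [1.5y] zero: DF = P = 9229/10000 ≈ 0.922900

1 1/2 1909/2000
2 1 9519/10000
3 3/2 9229/10000
s(1.5y) = (1/(9229/10000) − 1)/(3/2) = 514/9229 ≈ 5.5694%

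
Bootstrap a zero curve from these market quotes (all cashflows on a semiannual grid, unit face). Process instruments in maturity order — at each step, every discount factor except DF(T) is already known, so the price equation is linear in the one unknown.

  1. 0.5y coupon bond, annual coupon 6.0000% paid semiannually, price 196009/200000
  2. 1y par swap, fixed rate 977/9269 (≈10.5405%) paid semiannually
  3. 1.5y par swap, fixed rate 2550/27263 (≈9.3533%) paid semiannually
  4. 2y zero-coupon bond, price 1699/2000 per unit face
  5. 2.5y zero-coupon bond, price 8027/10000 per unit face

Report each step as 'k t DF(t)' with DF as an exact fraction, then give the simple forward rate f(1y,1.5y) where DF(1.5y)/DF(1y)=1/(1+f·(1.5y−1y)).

step 1 [0.5y] bond c/2=3/100: DF=(196009/200000 − 3/100·(0))/(1+3/100) = 1903/2000 ≈ 0.951500
step 2 [1y] swap r/2=977/18538: DF=(1 − 977/18538·(0.951500))/(1+977/18538) = 9023/10000 ≈ 0.902300
step 3 [1.5y] swap r/2=1275/27263: DF=(1 − 1275/27263·(0.951500+0.902300))/(1+1275/27263) = 349/400 ≈ 0.872500
step 4 [2y] zero: DF = P = 1699/2000 ≈ 0.849500
step 5 [2.5y] zero: DF = P = 8027/10000 ≈ 0.802700

1 1/2 1903/2000
2 1 9023/10000
3 3/2 349/400
4 2 1699/2000
5 5/2 8027/10000
f(1y,1.5y) = ((9023/10000)/(349/400) − 1)/(1/2) = 596/8725 ≈ 6.8309%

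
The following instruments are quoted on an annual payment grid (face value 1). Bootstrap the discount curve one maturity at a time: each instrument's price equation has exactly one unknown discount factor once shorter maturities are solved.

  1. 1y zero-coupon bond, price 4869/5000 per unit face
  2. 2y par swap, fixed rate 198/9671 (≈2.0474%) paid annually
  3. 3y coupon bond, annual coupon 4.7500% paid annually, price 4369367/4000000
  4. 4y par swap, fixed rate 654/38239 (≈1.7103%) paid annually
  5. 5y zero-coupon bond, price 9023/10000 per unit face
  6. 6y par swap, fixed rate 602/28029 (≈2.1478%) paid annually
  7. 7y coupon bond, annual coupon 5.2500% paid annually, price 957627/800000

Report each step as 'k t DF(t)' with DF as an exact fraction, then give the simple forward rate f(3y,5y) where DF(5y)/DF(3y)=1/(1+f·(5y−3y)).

step 1 [1y] zero: DF = P = 4869/5000 ≈ 0.973800
step 2 [2y] swap r/1=198/9671: DF=(1 − 198/9671·(0.973800))/(1+198/9671) = 2401/2500 ≈ 0.960400
step 3 [3y] bond c/1=19/400: DF=(4369367/4000000 − 19/400·(0.973800+0.960400))/(1+19/400) = 9551/10000 ≈ 0.955100
step 4 [4y] swap r/1=654/38239: DF=(1 − 654/38239·(0.973800+0.960400+0.955100))/(1+654/38239) = 4673/5000 ≈ 0.934600
step 5 [5y] zero: DF = P = 9023/10000 ≈ 0.902300
step 6 [6y] swap r/1=602/28029: DF=(1 − 602/28029·(0.973800+0.960400+0.955100+0.934600+0.902300))/(1+602/28029) = 2199/2500 ≈ 0.879600
step 7 [7y] bond c/1=21/400: DF=(957627/800000 − 21/400·(0.973800+0.960400+0.955100+0.934600+0.902300+0.879600))/(1+21/400) = 8577/10000 ≈ 0.857700

1 1 4869/5000
2 2 2401/2500
3 3 9551/10000
4 4 4673/5000
5 5 9023/10000
6 6 2199/2500
7 7 8577/10000
f(3y,5y) = ((9551/10000)/(9023/10000) − 1)/(2) = 264/9023 ≈ 2.9259%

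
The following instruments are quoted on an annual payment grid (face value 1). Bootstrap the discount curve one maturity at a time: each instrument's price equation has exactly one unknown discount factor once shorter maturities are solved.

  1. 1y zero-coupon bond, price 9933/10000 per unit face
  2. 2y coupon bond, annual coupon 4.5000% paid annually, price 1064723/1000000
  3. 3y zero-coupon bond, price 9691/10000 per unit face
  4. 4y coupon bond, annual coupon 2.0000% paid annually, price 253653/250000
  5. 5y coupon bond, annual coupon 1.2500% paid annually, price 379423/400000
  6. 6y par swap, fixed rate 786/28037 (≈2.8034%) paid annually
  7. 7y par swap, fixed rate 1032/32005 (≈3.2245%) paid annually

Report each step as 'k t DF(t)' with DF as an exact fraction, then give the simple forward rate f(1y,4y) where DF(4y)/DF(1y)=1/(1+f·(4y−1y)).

1 1 9933/10000
2 2 9761/10000
3 3 9691/10000
4 4 9371/10000
5 5 889/1000
6 6 2107/2500
7 7 496/625
f(1y,4y) = ((9933/10000)/(9371/10000) − 1)/(3) = 562/28113 ≈ 1.9991%

step 1 [1y] zero: DF = P = 9933/10000 ≈ 0.993300
step 2 [2y] bond c/1=9/200: DF=(1064723/1000000 − 9/200·(0.993300))/(1+9/200) = 9761/10000 ≈ 0.976100
step 3 [3y] zero: DF = P = 9691/10000 ≈ 0.969100
step 4 [4y] bond c/1=1/50: DF=(253653/250000 − 1/50·(0.993300+0.976100+0.969100))/(1+1/50) = 9371/10000 ≈ 0.937100
step 5 [5y] bond c/1=1/80: DF=(379423/400000 − 1/80·(0.993300+0.976100+0.969100+0.937100))/(1+1/80) = 889/1000 ≈ 0.889000
step 6 [6y] swap r/1=786/28037: DF=(1 − 786/28037·(0.993300+0.976100+0.969100+0.937100+0.889000))/(1+786/28037) = 2107/2500 ≈ 0.842800
step 7 [7y] swap r/1=1032/32005: DF=(1 − 1032/32005·(0.993300+0.976100+0.969100+0.937100+0.889000+0.842800))/(1+1032/32005) = 496/625 ≈ 0.793600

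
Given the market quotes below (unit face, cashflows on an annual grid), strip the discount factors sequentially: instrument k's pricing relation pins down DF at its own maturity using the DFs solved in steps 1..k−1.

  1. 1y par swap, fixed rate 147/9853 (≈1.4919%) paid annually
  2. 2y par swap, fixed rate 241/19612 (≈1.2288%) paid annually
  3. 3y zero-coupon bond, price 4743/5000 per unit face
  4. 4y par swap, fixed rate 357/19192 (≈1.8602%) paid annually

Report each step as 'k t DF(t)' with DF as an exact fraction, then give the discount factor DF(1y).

1 1 9853/10000
2 2 9759/10000
3 3 4743/5000
4 4 4643/5000
DF(1y) = 9853/10000 ≈ 0.985300

step 1 [1y] swap r/1=147/9853: DF=(1 − 147/9853·(0))/(1+147/9853) = 9853/10000 ≈ 0.985300
step 2 [2y] swap r/1=241/19612: DF=(1 − 241/19612·(0.985300))/(1+241/19612) = 9759/10000 ≈ 0.975900
step 3 [3y] zero: DF = P = 4743/5000 ≈ 0.948600
step 4 [4y] swap r/1=357/19192: DF=(1 − 357/19192·(0.985300+0.975900+0.948600))/(1+357/19192) = 4643/5000 ≈ 0.928600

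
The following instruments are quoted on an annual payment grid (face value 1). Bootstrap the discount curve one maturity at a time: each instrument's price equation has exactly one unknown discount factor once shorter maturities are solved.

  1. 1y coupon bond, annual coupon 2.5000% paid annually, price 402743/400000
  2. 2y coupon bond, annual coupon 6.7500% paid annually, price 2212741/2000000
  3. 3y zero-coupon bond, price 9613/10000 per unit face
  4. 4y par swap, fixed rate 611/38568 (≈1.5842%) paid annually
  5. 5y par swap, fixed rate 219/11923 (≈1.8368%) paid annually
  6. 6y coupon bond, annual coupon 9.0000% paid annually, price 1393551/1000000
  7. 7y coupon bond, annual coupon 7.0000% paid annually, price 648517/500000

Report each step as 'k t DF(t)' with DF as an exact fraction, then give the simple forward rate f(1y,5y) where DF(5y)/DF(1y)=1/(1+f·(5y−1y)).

1 1 9823/10000
2 2 9743/10000
3 3 9613/10000
4 4 9389/10000
5 5 2281/2500
6 6 8847/10000
7 7 8423/10000
f(1y,5y) = ((9823/10000)/(2281/2500) − 1)/(4) = 699/36496 ≈ 1.9153%

step 1 [1y] bond c/1=1/40: DF=(402743/400000 − 1/40·(0))/(1+1/40) = 9823/10000 ≈ 0.982300
step 2 [2y] bond c/1=27/400: DF=(2212741/2000000 − 27/400·(0.982300))/(1+27/400) = 9743/10000 ≈ 0.974300
step 3 [3y] zero: DF = P = 9613/10000 ≈ 0.961300
step 4 [4y] swap r/1=611/38568: DF=(1 − 611/38568·(0.982300+0.974300+0.961300))/(1+611/38568) = 9389/10000 ≈ 0.938900
step 5 [5y] swap r/1=219/11923: DF=(1 − 219/11923·(0.982300+0.974300+0.961300+0.938900))/(1+219/11923) = 2281/2500 ≈ 0.912400
step 6 [6y] bond c/1=9/100: DF=(1393551/1000000 − 9/100·(0.982300+0.974300+0.961300+0.938900+0.912400))/(1+9/100) = 8847/10000 ≈ 0.884700
step 7 [7y] bond c/1=7/100: DF=(648517/500000 − 7/100·(0.982300+0.974300+0.961300+0.938900+0.912400+0.884700))/(1+7/100) = 8423/10000 ≈ 0.842300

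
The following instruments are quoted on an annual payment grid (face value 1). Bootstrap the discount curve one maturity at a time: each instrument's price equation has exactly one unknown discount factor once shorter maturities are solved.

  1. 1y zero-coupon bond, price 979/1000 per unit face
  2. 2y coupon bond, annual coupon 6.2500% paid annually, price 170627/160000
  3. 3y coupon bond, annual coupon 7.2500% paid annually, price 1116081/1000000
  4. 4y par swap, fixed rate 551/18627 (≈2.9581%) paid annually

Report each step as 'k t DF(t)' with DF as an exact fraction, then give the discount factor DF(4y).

step 1 [1y] zero: DF = P = 979/1000 ≈ 0.979000
step 2 [2y] bond c/1=1/16: DF=(170627/160000 − 1/16·(0.979000))/(1+1/16) = 9461/10000 ≈ 0.946100
step 3 [3y] bond c/1=29/400: DF=(1116081/1000000 − 29/400·(0.979000+0.946100))/(1+29/400) = 1821/2000 ≈ 0.910500
step 4 [4y] swap r/1=551/18627: DF=(1 − 551/18627·(0.979000+0.946100+0.910500))/(1+551/18627) = 4449/5000 ≈ 0.889800

1 1 979/1000
2 2 9461/10000
3 3 1821/2000
4 4 4449/5000
DF(4y) = 4449/5000 ≈ 0.889800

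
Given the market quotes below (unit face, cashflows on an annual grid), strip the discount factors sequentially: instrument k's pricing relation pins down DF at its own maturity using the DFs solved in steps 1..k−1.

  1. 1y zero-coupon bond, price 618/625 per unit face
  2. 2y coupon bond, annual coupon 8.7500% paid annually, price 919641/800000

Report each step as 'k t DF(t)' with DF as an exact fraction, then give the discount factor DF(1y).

1 1 618/625
2 2 391/400
DF(1y) = 618/625 ≈ 0.988800

step 1 [1y] zero: DF = P = 618/625 ≈ 0.988800
step 2 [2y] bond c/1=7/80: DF=(919641/800000 − 7/80·(0.988800))/(1+7/80) = 391/400 ≈ 0.977500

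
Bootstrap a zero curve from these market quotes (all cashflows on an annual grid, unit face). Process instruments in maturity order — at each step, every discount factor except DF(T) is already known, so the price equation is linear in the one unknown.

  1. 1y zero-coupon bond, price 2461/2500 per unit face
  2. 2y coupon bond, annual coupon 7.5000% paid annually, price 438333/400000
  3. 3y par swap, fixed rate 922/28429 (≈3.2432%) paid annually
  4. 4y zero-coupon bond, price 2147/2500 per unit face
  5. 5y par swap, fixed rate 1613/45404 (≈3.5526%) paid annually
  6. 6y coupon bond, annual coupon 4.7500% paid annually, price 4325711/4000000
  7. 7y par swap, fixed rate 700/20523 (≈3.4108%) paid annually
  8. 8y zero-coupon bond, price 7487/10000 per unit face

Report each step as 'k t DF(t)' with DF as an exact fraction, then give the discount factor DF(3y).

step 1 [1y] zero: DF = P = 2461/2500 ≈ 0.984400
step 2 [2y] bond c/1=3/40: DF=(438333/400000 − 3/40·(0.984400))/(1+3/40) = 9507/10000 ≈ 0.950700
step 3 [3y] swap r/1=922/28429: DF=(1 − 922/28429·(0.984400+0.950700))/(1+922/28429) = 4539/5000 ≈ 0.907800
step 4 [4y] zero: DF = P = 2147/2500 ≈ 0.858800
step 5 [5y] swap r/1=1613/45404: DF=(1 − 1613/45404·(0.984400+0.950700+0.907800+0.858800))/(1+1613/45404) = 8387/10000 ≈ 0.838700
step 6 [6y] bond c/1=19/400: DF=(4325711/4000000 − 19/400·(0.984400+0.950700+0.907800+0.858800+0.838700))/(1+19/400) = 1653/2000 ≈ 0.826500
step 7 [7y] swap r/1=700/20523: DF=(1 − 700/20523·(0.984400+0.950700+0.907800+0.858800+0.838700+0.826500))/(1+700/20523) = 79/100 ≈ 0.790000
step 8 [8y] zero: DF = P = 7487/10000 ≈ 0.748700

1 1 2461/2500
2 2 9507/10000
3 3 4539/5000
4 4 2147/2500
5 5 8387/10000
6 6 1653/2000
7 7 79/100
8 8 7487/10000
DF(3y) = 4539/5000 ≈ 0.907800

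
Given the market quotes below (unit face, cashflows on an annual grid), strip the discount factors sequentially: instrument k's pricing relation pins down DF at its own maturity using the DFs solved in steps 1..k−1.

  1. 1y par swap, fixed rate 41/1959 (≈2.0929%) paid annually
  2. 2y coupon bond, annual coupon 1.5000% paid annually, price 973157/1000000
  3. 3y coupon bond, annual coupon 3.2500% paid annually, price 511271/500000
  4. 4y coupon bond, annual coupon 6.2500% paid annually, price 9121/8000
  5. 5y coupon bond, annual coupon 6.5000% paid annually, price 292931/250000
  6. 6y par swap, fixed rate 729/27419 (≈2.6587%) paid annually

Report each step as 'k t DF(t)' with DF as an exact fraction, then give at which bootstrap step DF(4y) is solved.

1 1 1959/2000
2 2 9443/10000
3 3 4649/5000
4 4 2263/2500
5 5 2177/2500
6 6 4271/5000
DF(4y) is solved at step 4

step 1 [1y] swap r/1=41/1959: DF=(1 − 41/1959·(0))/(1+41/1959) = 1959/2000 ≈ 0.979500
step 2 [2y] bond c/1=3/200: DF=(973157/1000000 − 3/200·(0.979500))/(1+3/200) = 9443/10000 ≈ 0.944300
step 3 [3y] bond c/1=13/400: DF=(511271/500000 − 13/400·(0.979500+0.944300))/(1+13/400) = 4649/5000 ≈ 0.929800
step 4 [4y] bond c/1=1/16: DF=(9121/8000 − 1/16·(0.979500+0.944300+0.929800))/(1+1/16) = 2263/2500 ≈ 0.905200
step 5 [5y] bond c/1=13/200: DF=(292931/250000 − 13/200·(0.979500+0.944300+0.929800+0.905200))/(1+13/200) = 2177/2500 ≈ 0.870800
step 6 [6y] swap r/1=729/27419: DF=(1 − 729/27419·(0.979500+0.944300+0.929800+0.905200+0.870800))/(1+729/27419) = 4271/5000 ≈ 0.854200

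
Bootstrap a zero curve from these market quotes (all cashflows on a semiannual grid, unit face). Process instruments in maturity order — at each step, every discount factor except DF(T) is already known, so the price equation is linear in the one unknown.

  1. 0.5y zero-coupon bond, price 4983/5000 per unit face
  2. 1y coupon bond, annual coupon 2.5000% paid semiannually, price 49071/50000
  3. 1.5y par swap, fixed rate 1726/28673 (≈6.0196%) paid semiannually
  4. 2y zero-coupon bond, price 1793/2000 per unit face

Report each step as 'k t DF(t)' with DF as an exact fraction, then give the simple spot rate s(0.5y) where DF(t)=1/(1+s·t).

1 1/2 4983/5000
2 1 957/1000
3 3/2 9137/10000
4 2 1793/2000
s(0.5y) = (1/(4983/5000) − 1)/(1/2) = 34/4983 ≈ 0.6823%

step 1 [0.5y] zero: DF = P = 4983/5000 ≈ 0.996600
step 2 [1y] bond c/2=1/80: DF=(49071/50000 − 1/80·(0.996600))/(1+1/80) = 957/1000 ≈ 0.957000
step 3 [1.5y] swap r/2=863/28673: DF=(1 − 863/28673·(0.996600+0.957000))/(1+863/28673) = 9137/10000 ≈ 0.913700
step 4 [2y] zero: DF = P = 1793/2000 ≈ 0.896500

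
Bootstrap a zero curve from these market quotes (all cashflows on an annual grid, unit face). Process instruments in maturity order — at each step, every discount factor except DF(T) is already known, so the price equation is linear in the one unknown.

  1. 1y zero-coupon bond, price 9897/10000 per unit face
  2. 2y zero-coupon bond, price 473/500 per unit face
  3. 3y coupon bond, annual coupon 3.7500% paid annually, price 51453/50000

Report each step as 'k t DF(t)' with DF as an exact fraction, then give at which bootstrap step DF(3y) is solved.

step 1 [1y] zero: DF = P = 9897/10000 ≈ 0.989700
step 2 [2y] zero: DF = P = 473/500 ≈ 0.946000
step 3 [3y] bond c/1=3/80: DF=(51453/50000 − 3/80·(0.989700+0.946000))/(1+3/80) = 9219/10000 ≈ 0.921900

1 1 9897/10000
2 2 473/500
3 3 9219/10000
DF(3y) is solved at step 3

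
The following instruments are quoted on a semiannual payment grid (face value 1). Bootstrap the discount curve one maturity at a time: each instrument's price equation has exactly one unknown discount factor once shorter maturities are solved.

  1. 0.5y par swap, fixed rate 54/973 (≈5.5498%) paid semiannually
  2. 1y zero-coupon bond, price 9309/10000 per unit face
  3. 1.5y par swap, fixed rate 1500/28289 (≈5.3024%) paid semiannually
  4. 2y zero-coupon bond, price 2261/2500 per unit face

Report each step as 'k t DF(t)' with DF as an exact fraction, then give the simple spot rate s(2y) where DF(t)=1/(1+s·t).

1 1/2 973/1000
2 1 9309/10000
3 3/2 37/40
4 2 2261/2500
s(2y) = (1/(2261/2500) − 1)/(2) = 239/4522 ≈ 5.2853%

step 1 [0.5y] swap r/2=27/973: DF=(1 − 27/973·(0))/(1+27/973) = 973/1000 ≈ 0.973000
step 2 [1y] zero: DF = P = 9309/10000 ≈ 0.930900
step 3 [1.5y] swap r/2=750/28289: DF=(1 − 750/28289·(0.973000+0.930900))/(1+750/28289) = 37/40 ≈ 0.925000
step 4 [2y] zero: DF = P = 2261/2500 ≈ 0.904400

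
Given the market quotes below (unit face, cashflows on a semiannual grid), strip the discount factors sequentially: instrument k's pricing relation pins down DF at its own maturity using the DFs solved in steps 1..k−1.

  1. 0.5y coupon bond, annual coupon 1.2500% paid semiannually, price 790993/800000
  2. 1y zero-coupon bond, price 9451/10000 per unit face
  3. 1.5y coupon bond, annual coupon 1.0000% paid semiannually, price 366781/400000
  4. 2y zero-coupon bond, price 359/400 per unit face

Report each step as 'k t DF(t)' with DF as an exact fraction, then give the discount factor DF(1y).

step 1 [0.5y] bond c/2=1/160: DF=(790993/800000 − 1/160·(0))/(1+1/160) = 4913/5000 ≈ 0.982600
step 2 [1y] zero: DF = P = 9451/10000 ≈ 0.945100
step 3 [1.5y] bond c/2=1/200: DF=(366781/400000 − 1/200·(0.982600+0.945100))/(1+1/200) = 2257/2500 ≈ 0.902800
step 4 [2y] zero: DF = P = 359/400 ≈ 0.897500

1 1/2 4913/5000
2 1 9451/10000
3 3/2 2257/2500
4 2 359/400
DF(1y) = 9451/10000 ≈ 0.945100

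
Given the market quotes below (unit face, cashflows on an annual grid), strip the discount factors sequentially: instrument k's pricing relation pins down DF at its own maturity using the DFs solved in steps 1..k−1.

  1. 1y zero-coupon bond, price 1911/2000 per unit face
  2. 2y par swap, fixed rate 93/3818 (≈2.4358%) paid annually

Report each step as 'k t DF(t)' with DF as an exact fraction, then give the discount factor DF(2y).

step 1 [1y] zero: DF = P = 1911/2000 ≈ 0.955500
step 2 [2y] swap r/1=93/3818: DF=(1 − 93/3818·(0.955500))/(1+93/3818) = 1907/2000 ≈ 0.953500

1 1 1911/2000
2 2 1907/2000
DF(2y) = 1907/2000 ≈ 0.953500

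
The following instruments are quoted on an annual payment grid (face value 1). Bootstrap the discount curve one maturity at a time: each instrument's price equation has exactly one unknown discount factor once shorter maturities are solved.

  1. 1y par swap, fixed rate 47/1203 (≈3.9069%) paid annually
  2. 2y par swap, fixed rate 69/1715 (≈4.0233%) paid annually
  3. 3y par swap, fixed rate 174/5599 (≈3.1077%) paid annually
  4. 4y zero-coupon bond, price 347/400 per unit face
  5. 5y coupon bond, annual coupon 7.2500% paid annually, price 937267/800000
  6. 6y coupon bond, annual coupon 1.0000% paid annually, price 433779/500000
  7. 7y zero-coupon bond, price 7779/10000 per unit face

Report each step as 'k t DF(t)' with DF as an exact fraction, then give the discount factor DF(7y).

step 1 [1y] swap r/1=47/1203: DF=(1 − 47/1203·(0))/(1+47/1203) = 1203/1250 ≈ 0.962400
step 2 [2y] swap r/1=69/1715: DF=(1 − 69/1715·(0.962400))/(1+69/1715) = 9241/10000 ≈ 0.924100
step 3 [3y] swap r/1=174/5599: DF=(1 − 174/5599·(0.962400+0.924100))/(1+174/5599) = 913/1000 ≈ 0.913000
step 4 [4y] zero: DF = P = 347/400 ≈ 0.867500
step 5 [5y] bond c/1=29/400: DF=(937267/800000 − 29/400·(0.962400+0.924100+0.913000+0.867500))/(1+29/400) = 1689/2000 ≈ 0.844500
step 6 [6y] bond c/1=1/100: DF=(433779/500000 − 1/100·(0.962400+0.924100+0.913000+0.867500+0.844500))/(1+1/100) = 8143/10000 ≈ 0.814300
step 7 [7y] zero: DF = P = 7779/10000 ≈ 0.777900

1 1 1203/1250
2 2 9241/10000
3 3 913/1000
4 4 347/400
5 5 1689/2000
6 6 8143/10000
7 7 7779/10000
DF(7y) = 7779/10000 ≈ 0.777900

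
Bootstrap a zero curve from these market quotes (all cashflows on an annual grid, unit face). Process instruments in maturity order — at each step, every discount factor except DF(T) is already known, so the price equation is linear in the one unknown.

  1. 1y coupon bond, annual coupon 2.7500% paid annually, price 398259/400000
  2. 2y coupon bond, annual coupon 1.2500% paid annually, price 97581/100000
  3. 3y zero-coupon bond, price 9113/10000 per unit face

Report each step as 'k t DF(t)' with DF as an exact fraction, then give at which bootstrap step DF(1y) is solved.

step 1 [1y] bond c/1=11/400: DF=(398259/400000 − 11/400·(0))/(1+11/400) = 969/1000 ≈ 0.969000
step 2 [2y] bond c/1=1/80: DF=(97581/100000 − 1/80·(0.969000))/(1+1/80) = 4759/5000 ≈ 0.951800
step 3 [3y] zero: DF = P = 9113/10000 ≈ 0.911300

1 1 969/1000
2 2 4759/5000
3 3 9113/10000
DF(1y) is solved at step 1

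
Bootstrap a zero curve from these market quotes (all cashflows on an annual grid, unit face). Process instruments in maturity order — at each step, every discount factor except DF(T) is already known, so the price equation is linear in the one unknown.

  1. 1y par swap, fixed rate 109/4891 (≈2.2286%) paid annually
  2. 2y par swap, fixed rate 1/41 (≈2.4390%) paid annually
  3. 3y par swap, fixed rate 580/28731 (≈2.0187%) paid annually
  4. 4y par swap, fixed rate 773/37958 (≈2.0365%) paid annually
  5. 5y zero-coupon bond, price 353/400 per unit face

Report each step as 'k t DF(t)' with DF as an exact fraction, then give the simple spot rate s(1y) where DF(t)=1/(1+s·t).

1 1 4891/5000
2 2 9529/10000
3 3 471/500
4 4 9227/10000
5 5 353/400
s(1y) = (1/(4891/5000) − 1)/(1) = 109/4891 ≈ 2.2286%

step 1 [1y] swap r/1=109/4891: DF=(1 − 109/4891·(0))/(1+109/4891) = 4891/5000 ≈ 0.978200
step 2 [2y] swap r/1=1/41: DF=(1 − 1/41·(0.978200))/(1+1/41) = 9529/10000 ≈ 0.952900
step 3 [3y] swap r/1=580/28731: DF=(1 − 580/28731·(0.978200+0.952900))/(1+580/28731) = 471/500 ≈ 0.942000
step 4 [4y] swap r/1=773/37958: DF=(1 − 773/37958·(0.978200+0.952900+0.942000))/(1+773/37958) = 9227/10000 ≈ 0.922700
step 5 [5y] zero: DF = P = 353/400 ≈ 0.882500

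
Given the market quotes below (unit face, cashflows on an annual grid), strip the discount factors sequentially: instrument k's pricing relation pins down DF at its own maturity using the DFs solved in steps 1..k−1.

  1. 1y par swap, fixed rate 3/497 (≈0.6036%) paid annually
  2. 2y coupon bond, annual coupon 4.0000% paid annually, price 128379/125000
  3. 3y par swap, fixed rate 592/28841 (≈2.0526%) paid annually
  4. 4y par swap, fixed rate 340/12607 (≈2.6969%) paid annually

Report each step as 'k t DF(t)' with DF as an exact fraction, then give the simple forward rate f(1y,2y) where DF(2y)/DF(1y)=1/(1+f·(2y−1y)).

step 1 [1y] swap r/1=3/497: DF=(1 − 3/497·(0))/(1+3/497) = 497/500 ≈ 0.994000
step 2 [2y] bond c/1=1/25: DF=(128379/125000 − 1/25·(0.994000))/(1+1/25) = 9493/10000 ≈ 0.949300
step 3 [3y] swap r/1=592/28841: DF=(1 − 592/28841·(0.994000+0.949300))/(1+592/28841) = 588/625 ≈ 0.940800
step 4 [4y] swap r/1=340/12607: DF=(1 − 340/12607·(0.994000+0.949300+0.940800))/(1+340/12607) = 449/500 ≈ 0.898000

1 1 497/500
2 2 9493/10000
3 3 588/625
4 4 449/500
f(1y,2y) = ((497/500)/(9493/10000) − 1)/(1) = 447/9493 ≈ 4.7087%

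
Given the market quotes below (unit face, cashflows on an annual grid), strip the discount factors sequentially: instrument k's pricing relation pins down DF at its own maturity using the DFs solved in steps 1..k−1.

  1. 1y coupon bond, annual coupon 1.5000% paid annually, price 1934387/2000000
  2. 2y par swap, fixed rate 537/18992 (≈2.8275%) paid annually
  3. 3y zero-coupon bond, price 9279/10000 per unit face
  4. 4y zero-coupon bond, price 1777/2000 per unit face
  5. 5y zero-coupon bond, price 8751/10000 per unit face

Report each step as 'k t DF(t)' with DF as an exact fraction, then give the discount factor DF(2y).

step 1 [1y] bond c/1=3/200: DF=(1934387/2000000 − 3/200·(0))/(1+3/200) = 9529/10000 ≈ 0.952900
step 2 [2y] swap r/1=537/18992: DF=(1 − 537/18992·(0.952900))/(1+537/18992) = 9463/10000 ≈ 0.946300
step 3 [3y] zero: DF = P = 9279/10000 ≈ 0.927900
step 4 [4y] zero: DF = P = 1777/2000 ≈ 0.888500
step 5 [5y] zero: DF = P = 8751/10000 ≈ 0.875100

1 1 9529/10000
2 2 9463/10000
3 3 9279/10000
4 4 1777/2000
5 5 8751/10000
DF(2y) = 9463/10000 ≈ 0.946300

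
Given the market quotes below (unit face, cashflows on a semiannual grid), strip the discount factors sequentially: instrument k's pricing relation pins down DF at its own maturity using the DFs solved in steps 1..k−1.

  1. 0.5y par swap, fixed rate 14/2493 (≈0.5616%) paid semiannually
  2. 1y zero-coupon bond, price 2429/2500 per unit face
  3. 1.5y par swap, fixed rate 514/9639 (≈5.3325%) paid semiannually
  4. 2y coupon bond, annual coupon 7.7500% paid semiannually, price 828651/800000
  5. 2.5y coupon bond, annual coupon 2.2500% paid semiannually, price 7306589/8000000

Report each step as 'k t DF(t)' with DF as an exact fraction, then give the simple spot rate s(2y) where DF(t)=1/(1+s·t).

1 1/2 2493/2500
2 1 2429/2500
3 3/2 9229/10000
4 2 8893/10000
5 5/2 8611/10000
s(2y) = (1/(8893/10000) − 1)/(2) = 1107/17786 ≈ 6.2240%

step 1 [0.5y] swap r/2=7/2493: DF=(1 − 7/2493·(0))/(1+7/2493) = 2493/2500 ≈ 0.997200
step 2 [1y] zero: DF = P = 2429/2500 ≈ 0.971600
step 3 [1.5y] swap r/2=257/9639: DF=(1 − 257/9639·(0.997200+0.971600))/(1+257/9639) = 9229/10000 ≈ 0.922900
step 4 [2y] bond c/2=31/800: DF=(828651/800000 − 31/800·(0.997200+0.971600+0.922900))/(1+31/800) = 8893/10000 ≈ 0.889300
step 5 [2.5y] bond c/2=9/800: DF=(7306589/8000000 − 9/800·(0.997200+0.971600+0.922900+0.889300))/(1+9/800) = 8611/10000 ≈ 0.861100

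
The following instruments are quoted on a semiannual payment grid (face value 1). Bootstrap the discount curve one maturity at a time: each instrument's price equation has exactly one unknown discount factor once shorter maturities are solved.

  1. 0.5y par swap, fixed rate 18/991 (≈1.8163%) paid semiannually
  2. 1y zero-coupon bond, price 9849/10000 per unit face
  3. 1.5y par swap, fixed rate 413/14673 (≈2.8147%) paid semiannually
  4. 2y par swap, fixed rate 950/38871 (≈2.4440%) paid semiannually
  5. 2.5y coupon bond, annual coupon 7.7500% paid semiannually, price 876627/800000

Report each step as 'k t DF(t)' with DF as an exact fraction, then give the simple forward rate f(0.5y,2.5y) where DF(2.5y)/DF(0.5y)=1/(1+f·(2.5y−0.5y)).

1 1/2 991/1000
2 1 9849/10000
3 3/2 9587/10000
4 2 381/400
5 5/2 9099/10000
f(0.5y,2.5y) = ((991/1000)/(9099/10000) − 1)/(2) = 811/18198 ≈ 4.4565%

step 1 [0.5y] swap r/2=9/991: DF=(1 − 9/991·(0))/(1+9/991) = 991/1000 ≈ 0.991000
step 2 [1y] zero: DF = P = 9849/10000 ≈ 0.984900
step 3 [1.5y] swap r/2=413/29346: DF=(1 − 413/29346·(0.991000+0.984900))/(1+413/29346) = 9587/10000 ≈ 0.958700
step 4 [2y] swap r/2=475/38871: DF=(1 − 475/38871·(0.991000+0.984900+0.958700))/(1+475/38871) = 381/400 ≈ 0.952500
step 5 [2.5y] bond c/2=31/800: DF=(876627/800000 − 31/800·(0.991000+0.984900+0.958700+0.952500))/(1+31/800) = 9099/10000 ≈ 0.909900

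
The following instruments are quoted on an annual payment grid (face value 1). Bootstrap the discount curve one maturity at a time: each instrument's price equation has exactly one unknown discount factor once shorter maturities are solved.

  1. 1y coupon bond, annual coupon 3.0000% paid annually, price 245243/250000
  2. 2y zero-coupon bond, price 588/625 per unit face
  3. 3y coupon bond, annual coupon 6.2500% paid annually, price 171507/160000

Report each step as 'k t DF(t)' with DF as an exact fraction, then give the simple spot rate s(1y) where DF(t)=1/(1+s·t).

step 1 [1y] bond c/1=3/100: DF=(245243/250000 − 3/100·(0))/(1+3/100) = 2381/2500 ≈ 0.952400
step 2 [2y] zero: DF = P = 588/625 ≈ 0.940800
step 3 [3y] bond c/1=1/16: DF=(171507/160000 − 1/16·(0.952400+0.940800))/(1+1/16) = 359/400 ≈ 0.897500

1 1 2381/2500
2 2 588/625
3 3 359/400
s(1y) = (1/(2381/2500) − 1)/(1) = 119/2381 ≈ 4.9979%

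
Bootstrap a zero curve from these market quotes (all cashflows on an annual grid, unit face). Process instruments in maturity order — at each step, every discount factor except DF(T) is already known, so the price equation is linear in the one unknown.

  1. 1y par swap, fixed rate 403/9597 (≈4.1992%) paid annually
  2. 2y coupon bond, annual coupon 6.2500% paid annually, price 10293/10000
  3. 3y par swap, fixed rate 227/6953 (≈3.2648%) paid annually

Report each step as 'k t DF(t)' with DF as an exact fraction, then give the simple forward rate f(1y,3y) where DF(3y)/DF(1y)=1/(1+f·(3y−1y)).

step 1 [1y] swap r/1=403/9597: DF=(1 − 403/9597·(0))/(1+403/9597) = 9597/10000 ≈ 0.959700
step 2 [2y] bond c/1=1/16: DF=(10293/10000 − 1/16·(0.959700))/(1+1/16) = 9123/10000 ≈ 0.912300
step 3 [3y] swap r/1=227/6953: DF=(1 − 227/6953·(0.959700+0.912300))/(1+227/6953) = 2273/2500 ≈ 0.909200

1 1 9597/10000
2 2 9123/10000
3 3 2273/2500
f(1y,3y) = ((9597/10000)/(2273/2500) − 1)/(2) = 505/18184 ≈ 2.7772%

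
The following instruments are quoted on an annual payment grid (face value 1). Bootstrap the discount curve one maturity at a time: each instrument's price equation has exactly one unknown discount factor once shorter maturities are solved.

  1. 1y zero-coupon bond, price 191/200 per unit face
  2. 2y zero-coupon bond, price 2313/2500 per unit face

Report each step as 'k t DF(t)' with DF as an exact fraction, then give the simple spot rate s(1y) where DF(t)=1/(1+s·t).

1 1 191/200
2 2 2313/2500
s(1y) = (1/(191/200) − 1)/(1) = 9/191 ≈ 4.7120%

step 1 [1y] zero: DF = P = 191/200 ≈ 0.955000
step 2 [2y] zero: DF = P = 2313/2500 ≈ 0.925200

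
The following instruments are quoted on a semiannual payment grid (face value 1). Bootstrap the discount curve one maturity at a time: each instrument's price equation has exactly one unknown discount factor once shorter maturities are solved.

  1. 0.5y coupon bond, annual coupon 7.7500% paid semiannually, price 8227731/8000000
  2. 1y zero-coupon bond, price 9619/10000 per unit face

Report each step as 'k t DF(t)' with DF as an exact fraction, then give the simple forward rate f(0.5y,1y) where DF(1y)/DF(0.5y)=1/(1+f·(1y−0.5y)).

1 1/2 9901/10000
2 1 9619/10000
f(0.5y,1y) = ((9901/10000)/(9619/10000) − 1)/(1/2) = 564/9619 ≈ 5.8634%

step 1 [0.5y] bond c/2=31/800: DF=(8227731/8000000 − 31/800·(0))/(1+31/800) = 9901/10000 ≈ 0.990100
step 2 [1y] zero: DF = P = 9619/10000 ≈ 0.961900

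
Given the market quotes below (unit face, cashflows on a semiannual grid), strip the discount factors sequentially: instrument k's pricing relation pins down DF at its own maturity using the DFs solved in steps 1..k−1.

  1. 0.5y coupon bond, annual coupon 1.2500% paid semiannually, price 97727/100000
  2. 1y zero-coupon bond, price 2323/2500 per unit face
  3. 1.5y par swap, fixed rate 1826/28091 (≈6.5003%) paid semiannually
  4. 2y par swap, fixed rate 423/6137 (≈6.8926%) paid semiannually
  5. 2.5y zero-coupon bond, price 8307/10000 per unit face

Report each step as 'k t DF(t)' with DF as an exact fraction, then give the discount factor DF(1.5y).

1 1/2 607/625
2 1 2323/2500
3 3/2 9087/10000
4 2 8731/10000
5 5/2 8307/10000
DF(1.5y) = 9087/10000 ≈ 0.908700

step 1 [0.5y] bond c/2=1/160: DF=(97727/100000 − 1/160·(0))/(1+1/160) = 607/625 ≈ 0.971200
step 2 [1y] zero: DF = P = 2323/2500 ≈ 0.929200
step 3 [1.5y] swap r/2=913/28091: DF=(1 − 913/28091·(0.971200+0.929200))/(1+913/28091) = 9087/10000 ≈ 0.908700
step 4 [2y] swap r/2=423/12274: DF=(1 − 423/12274·(0.971200+0.929200+0.908700))/(1+423/12274) = 8731/10000 ≈ 0.873100
step 5 [2.5y] zero: DF = P = 8307/10000 ≈ 0.830700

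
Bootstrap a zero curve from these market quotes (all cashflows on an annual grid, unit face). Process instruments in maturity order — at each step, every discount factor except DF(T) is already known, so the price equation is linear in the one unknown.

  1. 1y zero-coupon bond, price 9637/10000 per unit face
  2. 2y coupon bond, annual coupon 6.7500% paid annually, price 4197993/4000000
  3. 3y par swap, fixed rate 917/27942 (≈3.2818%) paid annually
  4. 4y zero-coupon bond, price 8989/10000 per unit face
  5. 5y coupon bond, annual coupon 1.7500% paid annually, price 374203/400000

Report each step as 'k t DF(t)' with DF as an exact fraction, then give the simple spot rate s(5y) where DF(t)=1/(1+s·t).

1 1 9637/10000
2 2 4611/5000
3 3 9083/10000
4 4 8989/10000
5 5 8559/10000
s(5y) = (1/(8559/10000) − 1)/(5) = 1441/42795 ≈ 3.3672%

step 1 [1y] zero: DF = P = 9637/10000 ≈ 0.963700
step 2 [2y] bond c/1=27/400: DF=(4197993/4000000 − 27/400·(0.963700))/(1+27/400) = 4611/5000 ≈ 0.922200
step 3 [3y] swap r/1=917/27942: DF=(1 − 917/27942·(0.963700+0.922200))/(1+917/27942) = 9083/10000 ≈ 0.908300
step 4 [4y] zero: DF = P = 8989/10000 ≈ 0.898900
step 5 [5y] bond c/1=7/400: DF=(374203/400000 − 7/400·(0.963700+0.922200+0.908300+0.898900))/(1+7/400) = 8559/10000 ≈ 0.855900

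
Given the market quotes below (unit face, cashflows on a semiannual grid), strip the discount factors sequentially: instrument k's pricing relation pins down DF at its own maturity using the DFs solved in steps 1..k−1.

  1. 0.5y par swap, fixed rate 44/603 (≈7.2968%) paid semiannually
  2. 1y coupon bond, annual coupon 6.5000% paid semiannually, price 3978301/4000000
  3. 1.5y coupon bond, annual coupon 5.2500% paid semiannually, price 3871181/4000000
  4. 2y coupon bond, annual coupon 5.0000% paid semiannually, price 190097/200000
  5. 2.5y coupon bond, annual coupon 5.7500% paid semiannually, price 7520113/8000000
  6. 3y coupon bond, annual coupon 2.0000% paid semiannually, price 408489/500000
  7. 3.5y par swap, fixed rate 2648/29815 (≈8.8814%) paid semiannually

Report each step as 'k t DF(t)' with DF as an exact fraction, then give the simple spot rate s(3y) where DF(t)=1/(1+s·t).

step 1 [0.5y] swap r/2=22/603: DF=(1 − 22/603·(0))/(1+22/603) = 603/625 ≈ 0.964800
step 2 [1y] bond c/2=13/400: DF=(3978301/4000000 − 13/400·(0.964800))/(1+13/400) = 9329/10000 ≈ 0.932900
step 3 [1.5y] bond c/2=21/800: DF=(3871181/4000000 − 21/800·(0.964800+0.932900))/(1+21/800) = 1789/2000 ≈ 0.894500
step 4 [2y] bond c/2=1/40: DF=(190097/200000 − 1/40·(0.964800+0.932900+0.894500))/(1+1/40) = 537/625 ≈ 0.859200
step 5 [2.5y] bond c/2=23/800: DF=(7520113/8000000 − 23/800·(0.964800+0.932900+0.894500+0.859200))/(1+23/800) = 8117/10000 ≈ 0.811700
step 6 [3y] bond c/2=1/100: DF=(408489/500000 − 1/100·(0.964800+0.932900+0.894500+0.859200+0.811700))/(1+1/100) = 7647/10000 ≈ 0.764700
step 7 [3.5y] swap r/2=1324/29815: DF=(1 − 1324/29815·(0.964800+0.932900+0.894500+0.859200+0.811700+0.764700))/(1+1324/29815) = 919/1250 ≈ 0.735200

1 1/2 603/625
2 1 9329/10000
3 3/2 1789/2000
4 2 537/625
5 5/2 8117/10000
6 3 7647/10000
7 7/2 919/1250
s(3y) = (1/(7647/10000) − 1)/(3) = 2353/22941 ≈ 10.2567%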